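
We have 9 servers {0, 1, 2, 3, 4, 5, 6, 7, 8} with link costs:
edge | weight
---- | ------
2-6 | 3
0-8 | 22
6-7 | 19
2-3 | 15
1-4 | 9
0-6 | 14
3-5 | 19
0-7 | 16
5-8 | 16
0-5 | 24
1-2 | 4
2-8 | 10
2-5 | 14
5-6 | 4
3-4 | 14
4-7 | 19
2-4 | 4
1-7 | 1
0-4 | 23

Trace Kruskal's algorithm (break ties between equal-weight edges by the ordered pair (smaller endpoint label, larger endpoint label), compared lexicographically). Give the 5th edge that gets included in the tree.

Kruskal's algorithm — process edges by increasing weight (ties by edge label):
1-7 (1): add — endpoints in different components.
2-6 (3): add — endpoints in different components.
1-2 (4): add — endpoints in different components.
2-4 (4): add — endpoints in different components.
5-6 (4): add — endpoints in different components.
1-4 (9): skip — 1 and 4 already connected.
2-8 (10): add — endpoints in different components.
0-6 (14): add — endpoints in different components.
2-5 (14): skip — 2 and 5 already connected.
3-4 (14): add — endpoints in different components.
The 5th edge added is 5-6.

5-6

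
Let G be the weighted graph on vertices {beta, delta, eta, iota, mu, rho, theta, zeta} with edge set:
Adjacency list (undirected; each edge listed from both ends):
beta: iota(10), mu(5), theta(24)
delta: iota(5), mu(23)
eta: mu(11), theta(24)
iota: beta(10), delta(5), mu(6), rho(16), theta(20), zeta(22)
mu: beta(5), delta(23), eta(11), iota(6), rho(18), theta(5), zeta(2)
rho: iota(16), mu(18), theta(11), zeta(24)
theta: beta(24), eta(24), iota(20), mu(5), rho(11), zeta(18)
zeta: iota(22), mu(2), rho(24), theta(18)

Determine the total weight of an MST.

45

Prim, starting at eta.
Step 1: cheapest edge leaving the tree is eta–mu (11); add mu.
Step 2: cheapest edge leaving the tree is mu–zeta (2); add zeta.
Step 3: cheapest edge leaving the tree is beta–mu (5); add beta.
Step 4: cheapest edge leaving the tree is mu–theta (5); add theta.
Step 5: cheapest edge leaving the tree is iota–mu (6); add iota.
Step 6: cheapest edge leaving the tree is delta–iota (5); add delta.
Step 7: cheapest edge leaving the tree is rho–theta (11); add rho.
MST edges: eta–mu, mu–zeta, beta–mu, mu–theta, iota–mu, delta–iota, rho–theta; total weight 11+2+5+5+6+5+11 = 45.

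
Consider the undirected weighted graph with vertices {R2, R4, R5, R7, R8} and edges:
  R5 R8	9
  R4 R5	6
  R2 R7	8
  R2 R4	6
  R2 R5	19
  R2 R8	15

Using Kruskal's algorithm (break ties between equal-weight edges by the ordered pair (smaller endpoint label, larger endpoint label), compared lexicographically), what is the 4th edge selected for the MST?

Kruskal: consider edges lightest-first.
R2 R4 (6): add. Components now {R2,R4} {R5} {R7} {R8}
R4 R5 (6): add. Components now {R2,R4,R5} {R7} {R8}
R2 R7 (8): add. Components now {R2,R4,R5,R7} {R8}
R5 R8 (9): add. Components now {R2,R4,R5,R7,R8}
The 4th edge added is R5 R8.

R5-R8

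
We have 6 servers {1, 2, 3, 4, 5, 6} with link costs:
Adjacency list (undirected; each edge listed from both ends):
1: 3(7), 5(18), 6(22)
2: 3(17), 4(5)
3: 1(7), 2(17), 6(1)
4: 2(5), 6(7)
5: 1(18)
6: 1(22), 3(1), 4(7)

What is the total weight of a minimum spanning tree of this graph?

Kruskal's algorithm — process edges by increasing weight (ties by edge label):
3—6 (1): add — endpoints in different components.
2—4 (5): add — endpoints in different components.
1—3 (7): add — endpoints in different components.
4—6 (7): add — endpoints in different components.
2—3 (17): skip — 2 and 3 already connected.
1—5 (18): add — endpoints in different components.
MST edges: 3—6, 2—4, 1—3, 4—6, 1—5; total weight 1+5+7+7+18 = 38.

38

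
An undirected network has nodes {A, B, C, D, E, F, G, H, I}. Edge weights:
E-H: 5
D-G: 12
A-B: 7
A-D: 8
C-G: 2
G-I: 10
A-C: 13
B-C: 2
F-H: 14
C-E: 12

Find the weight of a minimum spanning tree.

Prim, starting at F.
Step 1: cheapest edge leaving the tree is F-H (14); add H.
Step 2: cheapest edge leaving the tree is E-H (5); add E.
Step 3: cheapest edge leaving the tree is C-E (12); add C.
Step 4: cheapest edge leaving the tree is B-C (2); add B.
Step 5: cheapest edge leaving the tree is C-G (2); add G.
Step 6: cheapest edge leaving the tree is A-B (7); add A.
Step 7: cheapest edge leaving the tree is A-D (8); add D.
Step 8: cheapest edge leaving the tree is G-I (10); add I.
MST edges: F-H, E-H, C-E, B-C, C-G, A-B, A-D, G-I; total weight 14+5+12+2+2+7+8+10 = 60.

60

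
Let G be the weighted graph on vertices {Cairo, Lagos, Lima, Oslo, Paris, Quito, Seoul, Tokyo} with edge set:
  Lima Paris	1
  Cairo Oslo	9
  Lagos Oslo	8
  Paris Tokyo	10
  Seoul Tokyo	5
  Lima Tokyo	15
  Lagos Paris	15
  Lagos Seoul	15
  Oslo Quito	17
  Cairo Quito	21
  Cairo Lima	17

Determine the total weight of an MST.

65

Sort edges by weight, then run Kruskal:
Lima Paris (1): add — endpoints in different components.
Seoul Tokyo (5): add — endpoints in different components.
Lagos Oslo (8): add — endpoints in different components.
Cairo Oslo (9): add — endpoints in different components.
Paris Tokyo (10): add — endpoints in different components.
Lagos Paris (15): add — endpoints in different components.
Lagos Seoul (15): skip — Seoul and Lagos already connected.
Lima Tokyo (15): skip — Lima and Tokyo already connected.
Cairo Lima (17): skip — Lima and Cairo already connected.
Oslo Quito (17): add — endpoints in different components.
MST edges: Lima Paris, Seoul Tokyo, Lagos Oslo, Cairo Oslo, Paris Tokyo, Lagos Paris, Oslo Quito; total weight 1+5+8+9+10+15+17 = 65.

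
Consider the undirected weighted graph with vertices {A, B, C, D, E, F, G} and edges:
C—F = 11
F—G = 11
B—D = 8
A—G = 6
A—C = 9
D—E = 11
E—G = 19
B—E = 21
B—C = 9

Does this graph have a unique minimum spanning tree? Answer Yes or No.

No

Kruskal: consider edges lightest-first.
A—G (6): add. Components now {A,G} {B} {C} {D} {E} {F}
B—D (8): add. Components now {A,G} {B,D} {C} {E} {F}
A—C (9): add. Components now {A,C,G} {B,D} {E} {F}
B—C (9): add. Components now {A,B,C,D,G} {E} {F}
C—F (11): add. Components now {A,B,C,D,F,G} {E}
D—E (11): add. Components now {A,B,C,D,E,F,G}
Non-tree edge F—G has weight 11, equal to the heaviest edge on its tree cycle — swapping gives another MST of the same weight. Not unique.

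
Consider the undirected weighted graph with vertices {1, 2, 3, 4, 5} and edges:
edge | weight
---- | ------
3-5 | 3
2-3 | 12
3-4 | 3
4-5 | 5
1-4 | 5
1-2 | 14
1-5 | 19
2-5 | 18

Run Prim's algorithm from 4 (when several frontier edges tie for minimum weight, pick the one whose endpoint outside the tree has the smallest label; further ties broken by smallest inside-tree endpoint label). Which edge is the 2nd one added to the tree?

Grow the tree from 4 using Prim:
Step 1: frontier [3-4 3, 1-4 5, 4-5 5] → take 3-4 (3); add 3.
Step 2: frontier [3-5 3, 2-3 12, 1-4 5, 4-5 5] → take 3-5 (3); add 5.
Step 3: frontier [2-3 12, 1-4 5, 2-5 18, 1-5 19] → take 1-4 (5); add 1.
Step 4: frontier [1-2 14, 2-3 12, 2-5 18] → take 2-3 (12); add 2.
The 2nd edge added is 3-5.

3-5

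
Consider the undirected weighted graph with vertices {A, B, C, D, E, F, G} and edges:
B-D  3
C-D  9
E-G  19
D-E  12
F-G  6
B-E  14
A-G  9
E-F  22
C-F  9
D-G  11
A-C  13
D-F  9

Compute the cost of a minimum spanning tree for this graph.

Grow the tree from G using Prim:
Step 1: cheapest edge leaving the tree is F-G (6); add F.
Step 2: cheapest edge leaving the tree is A-G (9); add A.
Step 3: cheapest edge leaving the tree is C-F (9); add C.
Step 4: cheapest edge leaving the tree is C-D (9); add D.
Step 5: cheapest edge leaving the tree is B-D (3); add B.
Step 6: cheapest edge leaving the tree is D-E (12); add E.
MST edges: F-G, A-G, C-F, C-D, B-D, D-E; total weight 6+9+9+9+3+12 = 48.

48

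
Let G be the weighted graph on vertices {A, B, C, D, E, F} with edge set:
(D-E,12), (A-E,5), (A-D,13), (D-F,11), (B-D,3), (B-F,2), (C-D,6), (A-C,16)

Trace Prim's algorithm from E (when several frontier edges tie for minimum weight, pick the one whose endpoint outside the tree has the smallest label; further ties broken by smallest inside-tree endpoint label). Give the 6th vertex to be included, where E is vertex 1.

C

Grow the tree from E using Prim:
Step 1: cheapest edge leaving the tree is A-E (5); add A.
Step 2: cheapest edge leaving the tree is D-E (12); add D.
Step 3: cheapest edge leaving the tree is B-D (3); add B.
Step 4: cheapest edge leaving the tree is B-F (2); add F.
Step 5: cheapest edge leaving the tree is C-D (6); add C.
Vertex order: E, A, D, B, F, C. The 6th vertex is C.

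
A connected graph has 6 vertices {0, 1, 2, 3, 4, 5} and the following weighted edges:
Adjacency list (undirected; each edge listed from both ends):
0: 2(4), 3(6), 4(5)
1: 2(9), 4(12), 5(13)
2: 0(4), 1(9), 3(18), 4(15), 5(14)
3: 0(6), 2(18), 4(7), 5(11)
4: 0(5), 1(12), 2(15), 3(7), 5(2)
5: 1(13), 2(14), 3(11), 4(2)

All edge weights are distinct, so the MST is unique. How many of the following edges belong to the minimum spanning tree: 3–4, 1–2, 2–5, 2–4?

Sort edges by weight, then run Kruskal:
4–5 (2): add — endpoints in different components.
0–2 (4): add — endpoints in different components.
0–4 (5): add — endpoints in different components.
0–3 (6): add — endpoints in different components.
3–4 (7): skip — 3 and 4 already connected.
1–2 (9): add — endpoints in different components.
MST edge set: {4–5, 0–2, 0–4, 0–3, 1–2}.
Of the listed edges, {1–2} are in the MST → 1.

1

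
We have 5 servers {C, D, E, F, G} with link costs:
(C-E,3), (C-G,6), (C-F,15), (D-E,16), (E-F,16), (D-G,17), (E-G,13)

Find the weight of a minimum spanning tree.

40

Sort edges by weight, then run Kruskal:
C-E (3): add — endpoints in different components.
C-G (6): add — endpoints in different components.
E-G (13): skip — E and G already connected.
C-F (15): add — endpoints in different components.
D-E (16): add — endpoints in different components.
MST edges: C-E, C-G, C-F, D-E; total weight 3+6+15+16 = 40.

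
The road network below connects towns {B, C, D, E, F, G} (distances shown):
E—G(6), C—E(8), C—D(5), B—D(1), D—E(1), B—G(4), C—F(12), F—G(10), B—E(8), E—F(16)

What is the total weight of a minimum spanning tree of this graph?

Kruskal: consider edges lightest-first.
B—D (1): add — endpoints in different components.
D—E (1): add — endpoints in different components.
B—G (4): add — endpoints in different components.
C—D (5): add — endpoints in different components.
E—G (6): skip — E and G already connected.
B—E (8): skip — B and E already connected.
C—E (8): skip — C and E already connected.
F—G (10): add — endpoints in different components.
MST edges: B—D, D—E, B—G, C—D, F—G; total weight 1+1+4+5+10 = 21.

21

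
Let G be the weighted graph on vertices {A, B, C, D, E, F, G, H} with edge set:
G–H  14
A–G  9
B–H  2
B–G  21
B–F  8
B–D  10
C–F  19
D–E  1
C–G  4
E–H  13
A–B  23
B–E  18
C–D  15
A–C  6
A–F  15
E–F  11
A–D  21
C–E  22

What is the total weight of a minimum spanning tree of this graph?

45

Prim's algorithm from D:
Step 1: cheapest edge leaving the tree is D–E (1); add E.
Step 2: cheapest edge leaving the tree is B–D (10); add B.
Step 3: cheapest edge leaving the tree is B–H (2); add H.
Step 4: cheapest edge leaving the tree is B–F (8); add F.
Step 5: cheapest edge leaving the tree is G–H (14); add G.
Step 6: cheapest edge leaving the tree is C–G (4); add C.
Step 7: cheapest edge leaving the tree is A–C (6); add A.
MST edges: D–E, B–D, B–H, B–F, G–H, C–G, A–C; total weight 1+10+2+8+14+4+6 = 45.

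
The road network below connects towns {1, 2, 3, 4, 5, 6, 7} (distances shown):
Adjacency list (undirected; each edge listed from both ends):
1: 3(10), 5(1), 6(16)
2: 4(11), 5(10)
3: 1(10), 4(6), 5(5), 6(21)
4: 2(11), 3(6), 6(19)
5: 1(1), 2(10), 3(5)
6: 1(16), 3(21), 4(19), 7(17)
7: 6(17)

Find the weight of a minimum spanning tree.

55

Prim, starting at 1.
Step 1: frontier [1–5 1, 1–3 10, 1–6 16] → take 1–5 (1); add 5.
Step 2: frontier [1–3 10, 1–6 16, 3–5 5, 2–5 10] → take 3–5 (5); add 3.
Step 3: frontier [1–6 16, 3–4 6, 3–6 21, 2–5 10] → take 3–4 (6); add 4.
Step 4: frontier [1–6 16, 3–6 21, 2–4 11, 4–6 19, 2–5 10] → take 2–5 (10); add 2.
Step 5: frontier [1–6 16, 3–6 21, 4–6 19] → take 1–6 (16); add 6.
Step 6: frontier [6–7 17] → take 6–7 (17); add 7.
MST edges: 1–5, 3–5, 3–4, 2–5, 1–6, 6–7; total weight 1+5+6+10+16+17 = 55.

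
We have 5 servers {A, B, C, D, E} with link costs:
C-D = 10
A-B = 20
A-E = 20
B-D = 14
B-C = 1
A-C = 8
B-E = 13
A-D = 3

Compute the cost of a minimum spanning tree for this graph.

25

Kruskal: consider edges lightest-first.
B-C (1): add. Components now {A} {B,C} {D} {E}
A-D (3): add. Components now {A,D} {B,C} {E}
A-C (8): add. Components now {A,B,C,D} {E}
C-D (10): skip — C and D already connected.
B-E (13): add. Components now {A,B,C,D,E}
MST edges: B-C, A-D, A-C, B-E; total weight 1+3+8+13 = 25.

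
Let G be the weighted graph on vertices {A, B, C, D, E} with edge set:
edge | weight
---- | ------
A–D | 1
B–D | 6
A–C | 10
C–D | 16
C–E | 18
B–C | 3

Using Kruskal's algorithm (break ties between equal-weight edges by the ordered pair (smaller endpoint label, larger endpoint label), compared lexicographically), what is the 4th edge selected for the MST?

C-E

Sort edges by weight, then run Kruskal:
A–D (1): add. Components now {A,D} {B} {C} {E}
B–C (3): add. Components now {A,D} {B,C} {E}
B–D (6): add. Components now {A,B,C,D} {E}
A–C (10): skip — A and C already connected.
C–D (16): skip — C and D already connected.
C–E (18): add. Components now {A,B,C,D,E}
The 4th edge added is C–E.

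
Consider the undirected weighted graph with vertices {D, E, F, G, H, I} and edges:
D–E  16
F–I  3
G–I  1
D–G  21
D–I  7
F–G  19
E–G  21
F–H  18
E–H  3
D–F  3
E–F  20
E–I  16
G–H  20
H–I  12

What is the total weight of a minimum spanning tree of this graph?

22

Prim's algorithm from H:
Step 1: frontier [E–H 3, H–I 12, F–H 18, G–H 20] → take E–H (3); add E.
Step 2: frontier [D–E 16, E–I 16, E–F 20, E–G 21, H–I 12, F–H 18, G–H 20] → take H–I (12); add I.
Step 3: frontier [D–E 16, E–F 20, E–G 21, F–H 18, G–H 20, G–I 1, F–I 3, D–I 7] → take G–I (1); add G.
Step 4: frontier [D–E 16, E–F 20, F–G 19, D–G 21, F–H 18, F–I 3, D–I 7] → take F–I (3); add F.
Step 5: frontier [D–E 16, D–F 3, D–G 21, D–I 7] → take D–F (3); add D.
MST edges: E–H, H–I, G–I, F–I, D–F; total weight 3+12+1+3+3 = 22.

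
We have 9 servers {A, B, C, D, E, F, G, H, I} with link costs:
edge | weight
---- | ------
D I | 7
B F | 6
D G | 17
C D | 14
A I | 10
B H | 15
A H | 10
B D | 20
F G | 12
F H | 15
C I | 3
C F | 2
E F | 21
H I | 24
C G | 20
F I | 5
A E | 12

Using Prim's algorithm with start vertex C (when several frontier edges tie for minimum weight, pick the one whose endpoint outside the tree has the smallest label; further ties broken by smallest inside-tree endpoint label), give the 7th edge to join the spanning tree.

A-E

Prim's algorithm from C:
Step 1: cheapest edge leaving the tree is C F (2); add F.
Step 2: cheapest edge leaving the tree is C I (3); add I.
Step 3: cheapest edge leaving the tree is B F (6); add B.
Step 4: cheapest edge leaving the tree is D I (7); add D.
Step 5: cheapest edge leaving the tree is A I (10); add A.
Step 6: cheapest edge leaving the tree is A H (10); add H.
Step 7: cheapest edge leaving the tree is A E (12); add E.
Step 8: cheapest edge leaving the tree is F G (12); add G.
The 7th edge added is A E.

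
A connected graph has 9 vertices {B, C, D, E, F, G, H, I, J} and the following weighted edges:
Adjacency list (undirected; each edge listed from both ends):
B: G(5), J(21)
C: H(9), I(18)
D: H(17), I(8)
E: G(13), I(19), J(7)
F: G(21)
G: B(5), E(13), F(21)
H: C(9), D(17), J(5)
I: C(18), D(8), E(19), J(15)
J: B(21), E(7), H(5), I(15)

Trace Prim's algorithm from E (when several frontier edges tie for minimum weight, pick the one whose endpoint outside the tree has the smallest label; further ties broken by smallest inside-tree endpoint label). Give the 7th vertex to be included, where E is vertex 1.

I

Prim's algorithm from E:
Step 1: cheapest edge leaving the tree is E-J (7); add J.
Step 2: cheapest edge leaving the tree is H-J (5); add H.
Step 3: cheapest edge leaving the tree is C-H (9); add C.
Step 4: cheapest edge leaving the tree is E-G (13); add G.
Step 5: cheapest edge leaving the tree is B-G (5); add B.
Step 6: cheapest edge leaving the tree is I-J (15); add I.
Step 7: cheapest edge leaving the tree is D-I (8); add D.
Step 8: cheapest edge leaving the tree is F-G (21); add F.
Vertex order: E, J, H, C, G, B, I, D, F. The 7th vertex is I.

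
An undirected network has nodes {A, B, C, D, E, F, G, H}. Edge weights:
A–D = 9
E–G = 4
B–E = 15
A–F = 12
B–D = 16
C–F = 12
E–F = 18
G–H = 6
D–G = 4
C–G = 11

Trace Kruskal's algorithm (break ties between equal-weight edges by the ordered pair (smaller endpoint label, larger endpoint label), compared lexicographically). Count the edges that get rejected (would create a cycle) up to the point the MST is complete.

1

Sort edges by weight, then run Kruskal:
D–G (4): add — endpoints in different components.
E–G (4): add — endpoints in different components.
G–H (6): add — endpoints in different components.
A–D (9): add — endpoints in different components.
C–G (11): add — endpoints in different components.
A–F (12): add — endpoints in different components.
C–F (12): skip — C and F already connected.
B–E (15): add — endpoints in different components.
Edges rejected before the tree was complete: 1.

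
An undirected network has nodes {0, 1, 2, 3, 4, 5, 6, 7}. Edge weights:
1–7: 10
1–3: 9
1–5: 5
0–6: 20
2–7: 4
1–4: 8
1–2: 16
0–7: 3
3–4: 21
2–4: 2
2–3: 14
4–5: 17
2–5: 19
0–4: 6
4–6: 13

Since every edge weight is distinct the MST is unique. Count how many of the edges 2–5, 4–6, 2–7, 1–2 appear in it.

Kruskal's algorithm — process edges by increasing weight (ties by edge label):
2–4 (2): add — endpoints in different components.
0–7 (3): add — endpoints in different components.
2–7 (4): add — endpoints in different components.
1–5 (5): add — endpoints in different components.
0–4 (6): skip — 0 and 4 already connected.
1–4 (8): add — endpoints in different components.
1–3 (9): add — endpoints in different components.
1–7 (10): skip — 1 and 7 already connected.
4–6 (13): add — endpoints in different components.
MST edge set: {2–4, 0–7, 2–7, 1–5, 1–4, 1–3, 4–6}.
Of the listed edges, {4–6, 2–7} are in the MST → 2.

2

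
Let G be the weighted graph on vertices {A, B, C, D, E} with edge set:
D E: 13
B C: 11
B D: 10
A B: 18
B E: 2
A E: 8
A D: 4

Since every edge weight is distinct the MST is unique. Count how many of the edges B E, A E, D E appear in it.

Kruskal: consider edges lightest-first.
B E (2): add — endpoints in different components.
A D (4): add — endpoints in different components.
A E (8): add — endpoints in different components.
B D (10): skip — B and D already connected.
B C (11): add — endpoints in different components.
MST edge set: {B E, A D, A E, B C}.
Of the listed edges, {B E, A E} are in the MST → 2.

2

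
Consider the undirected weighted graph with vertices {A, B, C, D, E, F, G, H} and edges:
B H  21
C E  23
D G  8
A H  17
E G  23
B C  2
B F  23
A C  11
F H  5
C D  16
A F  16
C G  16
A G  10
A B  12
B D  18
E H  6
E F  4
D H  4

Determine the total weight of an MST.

Kruskal's algorithm — process edges by increasing weight (ties by edge label):
B C (2): add — endpoints in different components.
D H (4): add — endpoints in different components.
E F (4): add — endpoints in different components.
F H (5): add — endpoints in different components.
E H (6): skip — E and H already connected.
D G (8): add — endpoints in different components.
A G (10): add — endpoints in different components.
A C (11): add — endpoints in different components.
MST edges: B C, D H, E F, F H, D G, A G, A C; total weight 2+4+4+5+8+10+11 = 44.

44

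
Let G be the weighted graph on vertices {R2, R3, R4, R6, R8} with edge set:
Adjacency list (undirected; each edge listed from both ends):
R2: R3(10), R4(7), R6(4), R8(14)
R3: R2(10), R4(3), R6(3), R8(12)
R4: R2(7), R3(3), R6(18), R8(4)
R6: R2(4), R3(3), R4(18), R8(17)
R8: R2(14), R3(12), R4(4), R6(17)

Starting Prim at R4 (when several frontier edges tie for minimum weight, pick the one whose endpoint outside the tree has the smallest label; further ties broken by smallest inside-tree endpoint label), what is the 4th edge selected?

R4-R8

Prim, starting at R4.
Step 1: cheapest edge leaving the tree is R3-R4 (3); add R3.
Step 2: cheapest edge leaving the tree is R3-R6 (3); add R6.
Step 3: cheapest edge leaving the tree is R2-R6 (4); add R2.
Step 4: cheapest edge leaving the tree is R4-R8 (4); add R8.
The 4th edge added is R4-R8.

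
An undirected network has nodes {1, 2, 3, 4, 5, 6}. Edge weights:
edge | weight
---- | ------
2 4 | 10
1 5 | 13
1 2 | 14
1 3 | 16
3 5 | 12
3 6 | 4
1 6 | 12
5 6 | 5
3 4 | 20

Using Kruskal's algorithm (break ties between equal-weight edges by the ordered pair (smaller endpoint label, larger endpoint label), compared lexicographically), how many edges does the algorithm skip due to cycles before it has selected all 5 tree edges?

2

Kruskal's algorithm — process edges by increasing weight (ties by edge label):
3 6 (4): add. Components now {1} {2} {3,6} {4} {5}
5 6 (5): add. Components now {1} {2} {3,5,6} {4}
2 4 (10): add. Components now {1} {2,4} {3,5,6}
1 6 (12): add. Components now {1,3,5,6} {2,4}
3 5 (12): skip — 3 and 5 already connected.
1 5 (13): skip — 1 and 5 already connected.
1 2 (14): add. Components now {1,2,3,4,5,6}
Edges rejected before the tree was complete: 2.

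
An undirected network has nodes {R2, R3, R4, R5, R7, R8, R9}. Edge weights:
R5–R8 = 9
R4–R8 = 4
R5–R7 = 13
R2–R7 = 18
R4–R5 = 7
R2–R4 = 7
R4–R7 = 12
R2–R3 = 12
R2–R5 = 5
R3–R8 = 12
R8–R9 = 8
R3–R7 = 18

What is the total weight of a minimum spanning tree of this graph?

Kruskal's algorithm — process edges by increasing weight (ties by edge label):
R4–R8 (4): add. Components now {R5} {R2} {R4,R8} {R7} {R9} {R3}
R2–R5 (5): add. Components now {R2,R5} {R4,R8} {R7} {R9} {R3}
R2–R4 (7): add. Components now {R2,R4,R5,R8} {R7} {R9} {R3}
R4–R5 (7): skip — R5 and R4 already connected.
R8–R9 (8): add. Components now {R2,R4,R5,R8,R9} {R7} {R3}
R5–R8 (9): skip — R5 and R8 already connected.
R2–R3 (12): add. Components now {R2,R3,R4,R5,R8,R9} {R7}
R3–R8 (12): skip — R8 and R3 already connected.
R4–R7 (12): add. Components now {R2,R3,R4,R5,R7,R8,R9}
MST edges: R4–R8, R2–R5, R2–R4, R8–R9, R2–R3, R4–R7; total weight 4+5+7+8+12+12 = 48.

48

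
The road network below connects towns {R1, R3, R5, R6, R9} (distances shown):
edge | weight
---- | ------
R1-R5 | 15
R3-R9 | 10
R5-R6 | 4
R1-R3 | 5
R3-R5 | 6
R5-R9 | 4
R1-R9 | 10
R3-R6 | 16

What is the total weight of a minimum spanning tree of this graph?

Prim, starting at R9.
Step 1: frontier [R5-R9 4, R1-R9 10, R3-R9 10] → take R5-R9 (4); add R5.
Step 2: frontier [R5-R6 4, R3-R5 6, R1-R5 15, R1-R9 10, R3-R9 10] → take R5-R6 (4); add R6.
Step 3: frontier [R3-R5 6, R1-R5 15, R3-R6 16, R1-R9 10, R3-R9 10] → take R3-R5 (6); add R3.
Step 4: frontier [R1-R3 5, R1-R5 15, R1-R9 10] → take R1-R3 (5); add R1.
MST edges: R5-R9, R5-R6, R3-R5, R1-R3; total weight 4+4+6+5 = 19.

19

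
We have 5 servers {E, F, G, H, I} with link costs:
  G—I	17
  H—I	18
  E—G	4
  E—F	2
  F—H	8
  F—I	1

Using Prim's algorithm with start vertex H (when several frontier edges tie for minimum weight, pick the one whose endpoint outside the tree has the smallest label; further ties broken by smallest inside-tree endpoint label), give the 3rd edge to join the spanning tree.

Grow the tree from H using Prim:
Step 1: cheapest edge leaving the tree is F—H (8); add F.
Step 2: cheapest edge leaving the tree is F—I (1); add I.
Step 3: cheapest edge leaving the tree is E—F (2); add E.
Step 4: cheapest edge leaving the tree is E—G (4); add G.
The 3rd edge added is E—F.

E-F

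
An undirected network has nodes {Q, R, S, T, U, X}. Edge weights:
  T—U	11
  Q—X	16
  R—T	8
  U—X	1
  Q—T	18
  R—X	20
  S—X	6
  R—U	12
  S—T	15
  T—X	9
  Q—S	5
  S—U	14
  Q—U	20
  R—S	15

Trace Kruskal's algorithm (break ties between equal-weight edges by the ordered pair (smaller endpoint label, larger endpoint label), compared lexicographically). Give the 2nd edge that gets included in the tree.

Q-S

Kruskal's algorithm — process edges by increasing weight (ties by edge label):
U—X (1): add — endpoints in different components.
Q—S (5): add — endpoints in different components.
S—X (6): add — endpoints in different components.
R—T (8): add — endpoints in different components.
T—X (9): add — endpoints in different components.
The 2nd edge added is Q—S.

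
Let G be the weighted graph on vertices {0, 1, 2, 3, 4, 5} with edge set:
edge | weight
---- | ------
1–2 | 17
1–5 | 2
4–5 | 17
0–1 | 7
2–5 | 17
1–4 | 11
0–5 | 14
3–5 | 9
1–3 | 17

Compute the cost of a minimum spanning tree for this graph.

Prim's algorithm from 3:
Step 1: cheapest edge leaving the tree is 3–5 (9); add 5.
Step 2: cheapest edge leaving the tree is 1–5 (2); add 1.
Step 3: cheapest edge leaving the tree is 0–1 (7); add 0.
Step 4: cheapest edge leaving the tree is 1–4 (11); add 4.
Step 5: cheapest edge leaving the tree is 1–2 (17); add 2.
MST edges: 3–5, 1–5, 0–1, 1–4, 1–2; total weight 9+2+7+11+17 = 46.

46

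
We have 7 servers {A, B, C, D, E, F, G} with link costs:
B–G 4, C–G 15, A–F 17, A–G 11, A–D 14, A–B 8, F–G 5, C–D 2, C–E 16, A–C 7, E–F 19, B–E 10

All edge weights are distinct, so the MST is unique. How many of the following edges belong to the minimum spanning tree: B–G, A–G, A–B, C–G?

Kruskal's algorithm — process edges by increasing weight (ties by edge label):
C–D (2): add. Components now {A} {B} {C,D} {E} {F} {G}
B–G (4): add. Components now {A} {B,G} {C,D} {E} {F}
F–G (5): add. Components now {A} {B,F,G} {C,D} {E}
A–C (7): add. Components now {A,C,D} {B,F,G} {E}
A–B (8): add. Components now {A,B,C,D,F,G} {E}
B–E (10): add. Components now {A,B,C,D,E,F,G}
MST edge set: {C–D, B–G, F–G, A–C, A–B, B–E}.
Of the listed edges, {B–G, A–B} are in the MST → 2.

2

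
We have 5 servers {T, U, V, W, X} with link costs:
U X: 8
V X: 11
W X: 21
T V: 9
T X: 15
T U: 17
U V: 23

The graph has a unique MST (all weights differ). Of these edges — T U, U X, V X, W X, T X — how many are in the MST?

3

Kruskal: consider edges lightest-first.
U X (8): add — endpoints in different components.
T V (9): add — endpoints in different components.
V X (11): add — endpoints in different components.
T X (15): skip — X and T already connected.
T U (17): skip — T and U already connected.
W X (21): add — endpoints in different components.
MST edge set: {U X, T V, V X, W X}.
Of the listed edges, {U X, V X, W X} are in the MST → 3.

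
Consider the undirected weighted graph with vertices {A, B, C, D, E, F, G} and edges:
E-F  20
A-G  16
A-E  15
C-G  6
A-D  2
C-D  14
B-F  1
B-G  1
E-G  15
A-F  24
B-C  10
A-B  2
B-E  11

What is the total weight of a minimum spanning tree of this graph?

23

Sort edges by weight, then run Kruskal:
B-F (1): add — endpoints in different components.
B-G (1): add — endpoints in different components.
A-B (2): add — endpoints in different components.
A-D (2): add — endpoints in different components.
C-G (6): add — endpoints in different components.
B-C (10): skip — B and C already connected.
B-E (11): add — endpoints in different components.
MST edges: B-F, B-G, A-B, A-D, C-G, B-E; total weight 1+1+2+2+6+11 = 23.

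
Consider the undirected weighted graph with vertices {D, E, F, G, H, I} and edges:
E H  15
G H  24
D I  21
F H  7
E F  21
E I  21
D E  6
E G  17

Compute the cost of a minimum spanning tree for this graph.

66

Kruskal: consider edges lightest-first.
D E (6): add — endpoints in different components.
F H (7): add — endpoints in different components.
E H (15): add — endpoints in different components.
E G (17): add — endpoints in different components.
D I (21): add — endpoints in different components.
MST edges: D E, F H, E H, E G, D I; total weight 6+7+15+17+21 = 66.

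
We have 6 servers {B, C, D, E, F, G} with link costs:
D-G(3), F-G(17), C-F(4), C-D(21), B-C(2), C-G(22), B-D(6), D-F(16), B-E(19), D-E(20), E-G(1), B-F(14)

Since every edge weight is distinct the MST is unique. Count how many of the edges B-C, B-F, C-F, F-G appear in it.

Sort edges by weight, then run Kruskal:
E-G (1): add. Components now {B} {C} {D} {E,G} {F}
B-C (2): add. Components now {B,C} {D} {E,G} {F}
D-G (3): add. Components now {B,C} {D,E,G} {F}
C-F (4): add. Components now {B,C,F} {D,E,G}
B-D (6): add. Components now {B,C,D,E,F,G}
MST edge set: {E-G, B-C, D-G, C-F, B-D}.
Of the listed edges, {B-C, C-F} are in the MST → 2.

2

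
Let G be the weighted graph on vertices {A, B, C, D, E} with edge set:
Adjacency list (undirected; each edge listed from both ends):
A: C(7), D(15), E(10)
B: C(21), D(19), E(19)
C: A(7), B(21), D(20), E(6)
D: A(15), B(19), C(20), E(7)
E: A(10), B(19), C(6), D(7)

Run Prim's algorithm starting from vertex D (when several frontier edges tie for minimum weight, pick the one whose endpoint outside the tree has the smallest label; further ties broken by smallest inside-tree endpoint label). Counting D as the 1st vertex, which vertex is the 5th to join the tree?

B

Grow the tree from D using Prim:
Step 1: frontier [D-E 7, A-D 15, B-D 19, C-D 20] → take D-E (7); add E.
Step 2: frontier [A-D 15, B-D 19, C-D 20, C-E 6, A-E 10, B-E 19] → take C-E (6); add C.
Step 3: frontier [A-C 7, B-C 21, A-D 15, B-D 19, A-E 10, B-E 19] → take A-C (7); add A.
Step 4: frontier [B-C 21, B-D 19, B-E 19] → take B-D (19); add B.
Vertex order: D, E, C, A, B. The 5th vertex is B.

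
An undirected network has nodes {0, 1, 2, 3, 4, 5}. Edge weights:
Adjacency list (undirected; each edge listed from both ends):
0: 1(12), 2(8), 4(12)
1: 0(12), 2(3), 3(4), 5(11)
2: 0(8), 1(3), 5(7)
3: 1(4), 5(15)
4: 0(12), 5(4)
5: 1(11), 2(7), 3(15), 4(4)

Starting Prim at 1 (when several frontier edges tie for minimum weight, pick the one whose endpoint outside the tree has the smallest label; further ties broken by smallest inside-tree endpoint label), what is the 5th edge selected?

0-2

Prim, starting at 1.
Step 1: frontier [1-2 3, 1-3 4, 1-5 11, 0-1 12] → take 1-2 (3); add 2.
Step 2: frontier [1-3 4, 1-5 11, 0-1 12, 2-5 7, 0-2 8] → take 1-3 (4); add 3.
Step 3: frontier [1-5 11, 0-1 12, 2-5 7, 0-2 8, 3-5 15] → take 2-5 (7); add 5.
Step 4: frontier [0-1 12, 0-2 8, 4-5 4] → take 4-5 (4); add 4.
Step 5: frontier [0-1 12, 0-2 8, 0-4 12] → take 0-2 (8); add 0.
The 5th edge added is 0-2.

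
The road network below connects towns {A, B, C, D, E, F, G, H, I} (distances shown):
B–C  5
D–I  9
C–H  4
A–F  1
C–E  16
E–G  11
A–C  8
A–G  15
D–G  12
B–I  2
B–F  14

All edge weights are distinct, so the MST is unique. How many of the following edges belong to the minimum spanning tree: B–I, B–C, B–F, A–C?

3

Kruskal: consider edges lightest-first.
A–F (1): add — endpoints in different components.
B–I (2): add — endpoints in different components.
C–H (4): add — endpoints in different components.
B–C (5): add — endpoints in different components.
A–C (8): add — endpoints in different components.
D–I (9): add — endpoints in different components.
E–G (11): add — endpoints in different components.
D–G (12): add — endpoints in different components.
MST edge set: {A–F, B–I, C–H, B–C, A–C, D–I, E–G, D–G}.
Of the listed edges, {B–I, B–C, A–C} are in the MST → 3.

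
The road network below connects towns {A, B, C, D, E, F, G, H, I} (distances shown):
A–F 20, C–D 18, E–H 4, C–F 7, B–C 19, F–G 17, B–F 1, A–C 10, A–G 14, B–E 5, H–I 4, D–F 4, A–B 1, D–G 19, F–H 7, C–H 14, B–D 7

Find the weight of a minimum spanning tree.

40

Sort edges by weight, then run Kruskal:
A–B (1): add — endpoints in different components.
B–F (1): add — endpoints in different components.
D–F (4): add — endpoints in different components.
E–H (4): add — endpoints in different components.
H–I (4): add — endpoints in different components.
B–E (5): add — endpoints in different components.
B–D (7): skip — B and D already connected.
C–F (7): add — endpoints in different components.
F–H (7): skip — F and H already connected.
A–C (10): skip — A and C already connected.
A–G (14): add — endpoints in different components.
MST edges: A–B, B–F, D–F, E–H, H–I, B–E, C–F, A–G; total weight 1+1+4+4+4+5+7+14 = 40.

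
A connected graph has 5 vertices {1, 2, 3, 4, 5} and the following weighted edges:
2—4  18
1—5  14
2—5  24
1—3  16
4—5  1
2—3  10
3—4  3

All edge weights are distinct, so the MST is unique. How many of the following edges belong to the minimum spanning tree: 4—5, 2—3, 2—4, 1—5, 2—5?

3

Sort edges by weight, then run Kruskal:
4—5 (1): add. Components now {1} {2} {3} {4,5}
3—4 (3): add. Components now {1} {2} {3,4,5}
2—3 (10): add. Components now {1} {2,3,4,5}
1—5 (14): add. Components now {1,2,3,4,5}
MST edge set: {4—5, 3—4, 2—3, 1—5}.
Of the listed edges, {4—5, 2—3, 1—5} are in the MST → 3.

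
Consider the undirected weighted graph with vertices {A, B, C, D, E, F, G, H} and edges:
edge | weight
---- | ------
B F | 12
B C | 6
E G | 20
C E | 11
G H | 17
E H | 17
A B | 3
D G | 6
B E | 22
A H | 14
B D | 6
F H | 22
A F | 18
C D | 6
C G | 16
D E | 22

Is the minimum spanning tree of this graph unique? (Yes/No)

Sort edges by weight, then run Kruskal:
A B (3): add — endpoints in different components.
B C (6): add — endpoints in different components.
B D (6): add — endpoints in different components.
C D (6): skip — C and D already connected.
D G (6): add — endpoints in different components.
C E (11): add — endpoints in different components.
B F (12): add — endpoints in different components.
A H (14): add — endpoints in different components.
Non-tree edge C D has weight 6, equal to the heaviest edge on its tree cycle — swapping gives another MST of the same weight. Not unique.

No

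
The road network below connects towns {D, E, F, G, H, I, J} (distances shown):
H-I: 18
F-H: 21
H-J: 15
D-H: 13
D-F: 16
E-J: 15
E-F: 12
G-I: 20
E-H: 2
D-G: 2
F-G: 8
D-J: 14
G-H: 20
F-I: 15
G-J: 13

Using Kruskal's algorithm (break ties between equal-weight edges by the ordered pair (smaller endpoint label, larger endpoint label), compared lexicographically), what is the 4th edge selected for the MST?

E-F

Kruskal's algorithm — process edges by increasing weight (ties by edge label):
D-G (2): add — endpoints in different components.
E-H (2): add — endpoints in different components.
F-G (8): add — endpoints in different components.
E-F (12): add — endpoints in different components.
D-H (13): skip — D and H already connected.
G-J (13): add — endpoints in different components.
D-J (14): skip — D and J already connected.
E-J (15): skip — E and J already connected.
F-I (15): add — endpoints in different components.
The 4th edge added is E-F.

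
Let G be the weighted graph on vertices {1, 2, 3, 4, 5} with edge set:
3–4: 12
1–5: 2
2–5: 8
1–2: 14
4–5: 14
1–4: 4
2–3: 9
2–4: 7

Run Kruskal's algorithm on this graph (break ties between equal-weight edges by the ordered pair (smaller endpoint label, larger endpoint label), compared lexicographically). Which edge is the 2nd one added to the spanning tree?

1-4

Kruskal: consider edges lightest-first.
1–5 (2): add. Components now {1,5} {2} {3} {4}
1–4 (4): add. Components now {1,4,5} {2} {3}
2–4 (7): add. Components now {1,2,4,5} {3}
2–5 (8): skip — 2 and 5 already connected.
2–3 (9): add. Components now {1,2,3,4,5}
The 2nd edge added is 1–4.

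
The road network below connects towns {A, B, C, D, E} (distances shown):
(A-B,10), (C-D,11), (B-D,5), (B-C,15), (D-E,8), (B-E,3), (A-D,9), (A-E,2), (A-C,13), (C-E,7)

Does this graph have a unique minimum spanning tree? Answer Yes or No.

Kruskal's algorithm — process edges by increasing weight (ties by edge label):
A-E (2): add. Components now {A,E} {B} {C} {D}
B-E (3): add. Components now {A,B,E} {C} {D}
B-D (5): add. Components now {A,B,D,E} {C}
C-E (7): add. Components now {A,B,C,D,E}
Every non-tree edge has weight strictly greater than the heaviest edge on the tree path between its endpoints, so the MST is unique.

Yes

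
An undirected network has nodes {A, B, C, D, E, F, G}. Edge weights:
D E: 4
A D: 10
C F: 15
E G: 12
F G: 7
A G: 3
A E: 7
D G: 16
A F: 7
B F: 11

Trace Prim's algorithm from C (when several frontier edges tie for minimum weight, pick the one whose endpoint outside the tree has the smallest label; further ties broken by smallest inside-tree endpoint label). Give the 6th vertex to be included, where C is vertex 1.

Grow the tree from C using Prim:
Step 1: frontier [C F 15] → take C F (15); add F.
Step 2: frontier [A F 7, F G 7, B F 11] → take A F (7); add A.
Step 3: frontier [A G 3, A E 7, A D 10, F G 7, B F 11] → take A G (3); add G.
Step 4: frontier [A E 7, A D 10, B F 11, E G 12, D G 16] → take A E (7); add E.
Step 5: frontier [A D 10, D E 4, B F 11, D G 16] → take D E (4); add D.
Step 6: frontier [B F 11] → take B F (11); add B.
Vertex order: C, F, A, G, E, D, B. The 6th vertex is D.

D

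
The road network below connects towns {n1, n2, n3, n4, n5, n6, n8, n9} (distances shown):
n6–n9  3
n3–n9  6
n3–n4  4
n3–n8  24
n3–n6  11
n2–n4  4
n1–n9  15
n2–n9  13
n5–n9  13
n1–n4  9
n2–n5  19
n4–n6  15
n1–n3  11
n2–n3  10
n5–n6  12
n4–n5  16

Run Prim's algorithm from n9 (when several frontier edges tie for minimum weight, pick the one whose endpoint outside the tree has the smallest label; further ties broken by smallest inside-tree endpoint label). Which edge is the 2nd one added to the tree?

n3-n9

Prim's algorithm from n9:
Step 1: cheapest edge leaving the tree is n6–n9 (3); add n6.
Step 2: cheapest edge leaving the tree is n3–n9 (6); add n3.
Step 3: cheapest edge leaving the tree is n3–n4 (4); add n4.
Step 4: cheapest edge leaving the tree is n2–n4 (4); add n2.
Step 5: cheapest edge leaving the tree is n1–n4 (9); add n1.
Step 6: cheapest edge leaving the tree is n5–n6 (12); add n5.
Step 7: cheapest edge leaving the tree is n3–n8 (24); add n8.
The 2nd edge added is n3–n9.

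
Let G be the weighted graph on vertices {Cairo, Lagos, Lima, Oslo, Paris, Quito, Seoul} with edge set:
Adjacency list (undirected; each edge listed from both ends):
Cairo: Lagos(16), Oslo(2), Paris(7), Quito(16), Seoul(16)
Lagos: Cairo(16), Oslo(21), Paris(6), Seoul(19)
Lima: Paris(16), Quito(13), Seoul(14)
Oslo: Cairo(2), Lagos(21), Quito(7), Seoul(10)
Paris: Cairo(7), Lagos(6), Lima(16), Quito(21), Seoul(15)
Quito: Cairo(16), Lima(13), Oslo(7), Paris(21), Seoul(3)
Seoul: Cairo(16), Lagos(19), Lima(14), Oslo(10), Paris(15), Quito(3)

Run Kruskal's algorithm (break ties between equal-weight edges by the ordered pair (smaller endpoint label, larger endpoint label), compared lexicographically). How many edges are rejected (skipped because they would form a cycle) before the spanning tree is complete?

Sort edges by weight, then run Kruskal:
Cairo—Oslo (2): add — endpoints in different components.
Quito—Seoul (3): add — endpoints in different components.
Lagos—Paris (6): add — endpoints in different components.
Cairo—Paris (7): add — endpoints in different components.
Oslo—Quito (7): add — endpoints in different components.
Oslo—Seoul (10): skip — Oslo and Seoul already connected.
Lima—Quito (13): add — endpoints in different components.
Edges rejected before the tree was complete: 1.

1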